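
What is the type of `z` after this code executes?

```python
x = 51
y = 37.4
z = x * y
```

int * float = float

float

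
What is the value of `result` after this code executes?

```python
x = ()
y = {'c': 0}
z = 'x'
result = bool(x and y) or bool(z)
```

x = (); y = {'c': 0}; z = 'x'; result = True

True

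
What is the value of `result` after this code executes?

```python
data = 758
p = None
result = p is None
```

data = 758; p = None; result = True

True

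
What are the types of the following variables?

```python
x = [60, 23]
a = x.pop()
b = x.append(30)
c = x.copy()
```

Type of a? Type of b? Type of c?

pop() returns element; append() returns None; copy() returns list

int, NoneType, list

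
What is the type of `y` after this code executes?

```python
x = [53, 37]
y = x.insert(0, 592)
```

list.insert() returns None

NoneType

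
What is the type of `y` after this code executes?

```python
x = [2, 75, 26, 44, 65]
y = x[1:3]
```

Slicing a list returns a list

list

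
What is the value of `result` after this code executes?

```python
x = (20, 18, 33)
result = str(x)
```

x = (20, 18, 33); result = '(20, 18, 33)'

'(20, 18, 33)'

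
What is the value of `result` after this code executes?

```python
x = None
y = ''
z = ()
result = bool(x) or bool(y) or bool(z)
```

x = None; y = ''; z = (); result = False

False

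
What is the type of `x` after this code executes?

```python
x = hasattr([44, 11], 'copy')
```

hasattr() returns bool

bool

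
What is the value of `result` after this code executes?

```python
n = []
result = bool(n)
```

n = []; result = False

False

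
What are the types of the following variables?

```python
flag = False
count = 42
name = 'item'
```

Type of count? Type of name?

count is assigned a bare integer (no decimal point), so it is an int; name is assigned a quoted string literal, so it is a str

int, str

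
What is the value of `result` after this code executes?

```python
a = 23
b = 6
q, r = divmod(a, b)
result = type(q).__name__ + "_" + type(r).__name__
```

a is int; b is int; q is int; r is int; result = 'int_int'

'int_int'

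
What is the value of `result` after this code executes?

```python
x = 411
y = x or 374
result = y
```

x = 411; y = 411; result = 411

411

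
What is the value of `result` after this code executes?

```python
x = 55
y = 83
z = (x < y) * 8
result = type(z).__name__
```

x is int; y is int; z is int; result = 'int'

'int'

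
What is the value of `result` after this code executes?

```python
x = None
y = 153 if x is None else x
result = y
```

x = None; y = 153; result = 153

153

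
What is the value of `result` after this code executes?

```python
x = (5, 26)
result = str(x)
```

x = (5, 26); result = '(5, 26)'

'(5, 26)'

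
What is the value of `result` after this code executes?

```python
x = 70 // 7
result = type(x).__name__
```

x is int; result = 'int'

'int'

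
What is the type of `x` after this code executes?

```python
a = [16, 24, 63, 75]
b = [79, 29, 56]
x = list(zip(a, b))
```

list(zip()) returns a list of tuples

list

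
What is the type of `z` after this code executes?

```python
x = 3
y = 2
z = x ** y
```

positive int ** positive int = int

int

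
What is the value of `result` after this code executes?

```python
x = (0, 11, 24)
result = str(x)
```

x = (0, 11, 24); result = '(0, 11, 24)'

'(0, 11, 24)'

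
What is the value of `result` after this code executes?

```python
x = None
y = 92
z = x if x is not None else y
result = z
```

x = None; y = 92; z = 92; result = 92

92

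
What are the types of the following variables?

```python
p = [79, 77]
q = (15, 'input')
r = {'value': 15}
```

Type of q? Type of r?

q is assigned a tuple (parenthesized, comma-separated values); r is assigned a dict literal ({key: value})

tuple, dict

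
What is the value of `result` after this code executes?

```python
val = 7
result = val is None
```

val = 7; result = False

False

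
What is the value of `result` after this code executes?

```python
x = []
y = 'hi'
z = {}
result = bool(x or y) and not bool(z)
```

x = []; y = 'hi'; z = {}; result = True

True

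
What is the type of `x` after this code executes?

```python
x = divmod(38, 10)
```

divmod() returns tuple of (quotient, remainder)

tuple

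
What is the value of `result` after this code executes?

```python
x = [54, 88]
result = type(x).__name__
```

x is list; result = 'list'

'list'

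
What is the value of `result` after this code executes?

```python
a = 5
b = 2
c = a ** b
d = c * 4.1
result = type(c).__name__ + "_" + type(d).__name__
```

a is int; b is int; c is int; d is float; result = 'int_float'

'int_float'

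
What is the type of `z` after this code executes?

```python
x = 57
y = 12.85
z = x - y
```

int - float = float

float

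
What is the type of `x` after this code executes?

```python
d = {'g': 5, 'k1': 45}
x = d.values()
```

.values() returns dict_values view

dict_values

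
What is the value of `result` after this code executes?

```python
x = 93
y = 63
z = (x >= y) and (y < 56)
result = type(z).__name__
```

x is int; y is int; z is bool; result = 'bool'

'bool'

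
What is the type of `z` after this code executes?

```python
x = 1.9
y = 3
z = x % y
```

float % int = float

float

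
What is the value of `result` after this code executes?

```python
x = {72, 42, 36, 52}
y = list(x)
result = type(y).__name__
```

x is set; y is list; result = 'list'

'list'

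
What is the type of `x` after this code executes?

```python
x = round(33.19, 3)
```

round() with decimal places returns float

float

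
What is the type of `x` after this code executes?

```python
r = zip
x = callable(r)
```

callable() returns bool

bool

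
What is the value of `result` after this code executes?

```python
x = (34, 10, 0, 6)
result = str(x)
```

x = (34, 10, 0, 6); result = '(34, 10, 0, 6)'

'(34, 10, 0, 6)'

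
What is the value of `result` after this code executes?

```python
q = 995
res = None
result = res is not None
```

q = 995; res = None; result = False

False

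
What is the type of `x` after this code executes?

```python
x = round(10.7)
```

round() with no decimal places returns int

int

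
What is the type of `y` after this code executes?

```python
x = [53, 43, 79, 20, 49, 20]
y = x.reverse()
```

list.reverse() returns None

NoneType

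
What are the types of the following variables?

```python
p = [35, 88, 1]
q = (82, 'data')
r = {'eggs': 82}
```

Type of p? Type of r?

p is assigned a list literal (square brackets); r is assigned a dict literal ({key: value})

list, dict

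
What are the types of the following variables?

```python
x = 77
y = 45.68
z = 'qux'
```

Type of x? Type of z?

x is assigned a bare integer (no decimal point), so it is an int; z is assigned a quoted string literal, so it is a str

int, str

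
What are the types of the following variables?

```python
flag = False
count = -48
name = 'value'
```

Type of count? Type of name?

count is assigned a bare integer (no decimal point), so it is an int; name is assigned a quoted string literal, so it is a str

int, str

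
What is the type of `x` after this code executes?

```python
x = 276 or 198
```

'or' returns first truthy value (int)

int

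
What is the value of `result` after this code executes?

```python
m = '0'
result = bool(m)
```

m = '0'; result = True

True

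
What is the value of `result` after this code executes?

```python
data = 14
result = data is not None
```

data = 14; result = True

True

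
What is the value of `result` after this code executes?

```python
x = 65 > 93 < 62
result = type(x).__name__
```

x is bool; result = 'bool'

'bool'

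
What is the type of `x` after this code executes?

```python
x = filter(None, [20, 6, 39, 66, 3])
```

filter() returns a filter object

filter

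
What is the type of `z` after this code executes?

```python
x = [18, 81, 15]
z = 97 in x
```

'in' operator returns bool

bool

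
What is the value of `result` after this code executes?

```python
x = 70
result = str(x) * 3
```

x = 70; result = '707070'

'707070'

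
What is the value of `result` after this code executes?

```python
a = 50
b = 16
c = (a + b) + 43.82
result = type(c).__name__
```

a is int; b is int; c is float; result = 'float'

'float'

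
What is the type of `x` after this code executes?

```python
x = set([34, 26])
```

set() constructor returns set

set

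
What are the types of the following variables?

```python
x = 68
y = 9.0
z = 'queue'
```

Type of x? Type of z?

x is assigned a bare integer (no decimal point), so it is an int; z is assigned a quoted string literal, so it is a str

int, str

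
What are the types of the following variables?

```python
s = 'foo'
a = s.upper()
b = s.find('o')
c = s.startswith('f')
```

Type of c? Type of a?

startswith() returns bool; upper() returns str

bool, str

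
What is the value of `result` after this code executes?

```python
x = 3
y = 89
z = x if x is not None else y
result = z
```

x = 3; y = 89; z = 3; result = 3

3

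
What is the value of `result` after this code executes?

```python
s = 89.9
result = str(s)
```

s = 89.9; result = '89.9'

'89.9'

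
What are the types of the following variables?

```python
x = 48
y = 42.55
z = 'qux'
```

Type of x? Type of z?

x is assigned a bare integer (no decimal point), so it is an int; z is assigned a quoted string literal, so it is a str

int, str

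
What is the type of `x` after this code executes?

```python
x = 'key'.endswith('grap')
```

str.endswith() returns bool

bool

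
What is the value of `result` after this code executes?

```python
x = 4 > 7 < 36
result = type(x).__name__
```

x is bool; result = 'bool'

'bool'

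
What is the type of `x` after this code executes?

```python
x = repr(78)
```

repr() returns str

str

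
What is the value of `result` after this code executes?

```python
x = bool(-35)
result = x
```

x = True; result = True

True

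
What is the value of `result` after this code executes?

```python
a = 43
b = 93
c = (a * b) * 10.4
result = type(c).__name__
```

a is int; b is int; c is float; result = 'float'

'float'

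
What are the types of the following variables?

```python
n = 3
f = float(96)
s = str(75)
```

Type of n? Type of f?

n is assigned a bare integer (no decimal point), so it is an int; f is assigned the result of calling float(), which returns a float

int, float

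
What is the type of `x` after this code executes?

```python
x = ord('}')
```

ord() returns int (code point)

int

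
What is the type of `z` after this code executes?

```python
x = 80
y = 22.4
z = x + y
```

int + float = float

float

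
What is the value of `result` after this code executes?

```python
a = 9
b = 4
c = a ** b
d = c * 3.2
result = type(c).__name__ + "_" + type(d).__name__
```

a is int; b is int; c is int; d is float; result = 'int_float'

'int_float'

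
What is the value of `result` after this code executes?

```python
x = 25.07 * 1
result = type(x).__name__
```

x is float; result = 'float'

'float'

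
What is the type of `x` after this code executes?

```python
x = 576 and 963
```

'and' with truthy values returns last operand (int)

int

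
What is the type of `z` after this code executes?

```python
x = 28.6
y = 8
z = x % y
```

float % int = float

float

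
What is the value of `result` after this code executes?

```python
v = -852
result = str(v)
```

v = -852; result = '-852'

'-852'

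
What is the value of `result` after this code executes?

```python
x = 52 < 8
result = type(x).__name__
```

x is bool; result = 'bool'

'bool'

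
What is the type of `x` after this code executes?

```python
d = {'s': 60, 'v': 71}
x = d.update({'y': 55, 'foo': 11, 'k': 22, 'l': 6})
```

dict.update() returns None

NoneType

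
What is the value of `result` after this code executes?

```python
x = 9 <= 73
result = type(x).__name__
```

x is bool; result = 'bool'

'bool'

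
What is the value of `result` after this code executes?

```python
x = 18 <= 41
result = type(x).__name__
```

x is bool; result = 'bool'

'bool'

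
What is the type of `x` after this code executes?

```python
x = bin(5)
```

bin() returns str representation

str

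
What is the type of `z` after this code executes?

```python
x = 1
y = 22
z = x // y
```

int // int = int

int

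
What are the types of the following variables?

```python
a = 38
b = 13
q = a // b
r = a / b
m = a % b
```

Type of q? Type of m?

// returns int; % of ints returns int

int, int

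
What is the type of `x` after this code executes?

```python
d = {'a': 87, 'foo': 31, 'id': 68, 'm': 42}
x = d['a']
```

Accessing dict[str, int] with str key returns int

int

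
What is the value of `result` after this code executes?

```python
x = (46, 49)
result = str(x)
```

x = (46, 49); result = '(46, 49)'

'(46, 49)'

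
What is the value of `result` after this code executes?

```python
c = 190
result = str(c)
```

c = 190; result = '190'

'190'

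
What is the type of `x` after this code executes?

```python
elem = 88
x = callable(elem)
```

callable() returns bool

bool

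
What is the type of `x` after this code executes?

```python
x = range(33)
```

range() returns a range object

range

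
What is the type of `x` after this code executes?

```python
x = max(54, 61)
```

max() of ints returns int

int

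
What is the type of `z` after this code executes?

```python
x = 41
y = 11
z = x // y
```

int // int = int

int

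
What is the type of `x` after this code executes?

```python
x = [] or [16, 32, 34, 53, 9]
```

'or' returns first truthy value (list)

list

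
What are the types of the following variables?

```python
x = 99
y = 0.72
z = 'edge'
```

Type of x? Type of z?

x is assigned a bare integer (no decimal point), so it is an int; z is assigned a quoted string literal, so it is a str

int, str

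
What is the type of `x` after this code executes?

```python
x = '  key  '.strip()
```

str.strip() returns str

str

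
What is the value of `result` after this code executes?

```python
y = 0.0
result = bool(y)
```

y = 0.0; result = False

False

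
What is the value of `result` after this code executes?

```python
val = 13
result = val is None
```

val = 13; result = False

False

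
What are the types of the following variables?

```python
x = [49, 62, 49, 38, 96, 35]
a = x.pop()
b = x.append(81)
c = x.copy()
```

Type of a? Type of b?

pop() returns element; append() returns None

int, NoneType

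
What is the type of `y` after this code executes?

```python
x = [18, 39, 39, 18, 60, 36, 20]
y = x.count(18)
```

list.count() returns int

int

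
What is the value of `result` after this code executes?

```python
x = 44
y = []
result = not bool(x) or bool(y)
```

x = 44; y = []; result = False

False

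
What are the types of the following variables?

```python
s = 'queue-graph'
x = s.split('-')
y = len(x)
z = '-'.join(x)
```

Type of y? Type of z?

len() returns int; str.join() returns str

int, str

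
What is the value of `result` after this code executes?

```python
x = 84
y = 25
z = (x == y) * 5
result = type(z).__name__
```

x is int; y is int; z is int; result = 'int'

'int'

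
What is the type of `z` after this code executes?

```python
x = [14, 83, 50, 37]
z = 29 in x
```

'in' operator returns bool

bool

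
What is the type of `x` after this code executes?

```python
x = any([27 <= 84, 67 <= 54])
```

any() returns bool

bool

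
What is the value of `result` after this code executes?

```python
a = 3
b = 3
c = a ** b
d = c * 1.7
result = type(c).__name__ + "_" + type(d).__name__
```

a is int; b is int; c is int; d is float; result = 'int_float'

'int_float'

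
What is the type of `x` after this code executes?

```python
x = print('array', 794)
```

print() returns None

NoneType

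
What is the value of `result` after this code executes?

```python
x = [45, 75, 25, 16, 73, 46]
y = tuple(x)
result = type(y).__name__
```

x is list; y is tuple; result = 'tuple'

'tuple'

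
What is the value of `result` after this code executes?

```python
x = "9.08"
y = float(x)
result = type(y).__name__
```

x is str; y is float; result = 'float'

'float'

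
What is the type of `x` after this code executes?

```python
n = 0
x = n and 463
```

'and' returns first falsy value (0 is int)

int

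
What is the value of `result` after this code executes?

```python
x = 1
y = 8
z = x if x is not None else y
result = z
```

x = 1; y = 8; z = 1; result = 1

1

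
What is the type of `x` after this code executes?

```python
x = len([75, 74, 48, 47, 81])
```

len() always returns int

int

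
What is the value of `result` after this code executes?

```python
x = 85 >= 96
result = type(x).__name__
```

x is bool; result = 'bool'

'bool'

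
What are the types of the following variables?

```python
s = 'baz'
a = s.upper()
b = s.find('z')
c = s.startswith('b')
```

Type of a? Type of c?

upper() returns str; startswith() returns bool

str, bool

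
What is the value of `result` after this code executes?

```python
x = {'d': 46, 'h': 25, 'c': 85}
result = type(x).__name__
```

x is dict; result = 'dict'

'dict'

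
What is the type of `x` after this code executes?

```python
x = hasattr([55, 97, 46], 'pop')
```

hasattr() returns bool

bool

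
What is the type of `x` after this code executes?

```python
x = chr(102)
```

chr() returns str (single char)

str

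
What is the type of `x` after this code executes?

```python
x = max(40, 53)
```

max() of ints returns int

int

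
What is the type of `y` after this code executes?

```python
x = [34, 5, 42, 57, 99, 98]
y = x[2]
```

Indexing list[int] returns int

int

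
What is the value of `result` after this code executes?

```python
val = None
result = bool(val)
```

val = None; result = False

False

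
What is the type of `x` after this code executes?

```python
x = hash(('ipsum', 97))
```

hash() returns int

int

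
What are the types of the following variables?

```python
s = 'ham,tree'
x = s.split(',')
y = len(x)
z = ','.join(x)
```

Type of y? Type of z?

len() returns int; str.join() returns str

int, str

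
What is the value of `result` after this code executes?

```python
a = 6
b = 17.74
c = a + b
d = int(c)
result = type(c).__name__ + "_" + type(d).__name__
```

a is int; b is float; c is float; d is int; result = 'float_int'

'float_int'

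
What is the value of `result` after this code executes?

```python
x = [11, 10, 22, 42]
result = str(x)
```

x = [11, 10, 22, 42]; result = '[11, 10, 22, 42]'

'[11, 10, 22, 42]'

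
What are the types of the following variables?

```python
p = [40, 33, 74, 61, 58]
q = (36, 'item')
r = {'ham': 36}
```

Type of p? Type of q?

p is assigned a list literal (square brackets); q is assigned a tuple (parenthesized, comma-separated values)

list, tuple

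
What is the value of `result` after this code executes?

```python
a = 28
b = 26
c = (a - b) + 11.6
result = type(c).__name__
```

a is int; b is int; c is float; result = 'float'

'float'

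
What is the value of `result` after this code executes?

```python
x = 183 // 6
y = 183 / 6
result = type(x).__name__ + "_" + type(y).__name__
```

x is int; y is float; result = 'int_float'

'int_float'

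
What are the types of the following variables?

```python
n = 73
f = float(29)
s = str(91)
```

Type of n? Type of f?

n is assigned a bare integer (no decimal point), so it is an int; f is assigned the result of calling float(), which returns a float

int, float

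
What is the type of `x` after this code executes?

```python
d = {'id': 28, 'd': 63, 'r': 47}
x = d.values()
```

.values() returns dict_values view

dict_values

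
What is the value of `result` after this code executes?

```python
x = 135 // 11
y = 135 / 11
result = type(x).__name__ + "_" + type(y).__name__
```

x is int; y is float; result = 'int_float'

'int_float'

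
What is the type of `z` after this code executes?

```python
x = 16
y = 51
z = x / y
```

int / int = float

float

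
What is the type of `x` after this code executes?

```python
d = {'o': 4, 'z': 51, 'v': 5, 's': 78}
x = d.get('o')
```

dict.get() returns value type when found

int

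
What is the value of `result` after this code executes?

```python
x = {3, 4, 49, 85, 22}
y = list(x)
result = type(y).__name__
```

x is set; y is list; result = 'list'

'list'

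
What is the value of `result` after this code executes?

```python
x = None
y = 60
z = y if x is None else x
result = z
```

x = None; y = 60; z = 60; result = 60

60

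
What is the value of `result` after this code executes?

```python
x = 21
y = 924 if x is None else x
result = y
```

x = 21; y = 21; result = 21

21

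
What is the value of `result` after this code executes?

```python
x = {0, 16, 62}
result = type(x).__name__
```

x is set; result = 'set'

'set'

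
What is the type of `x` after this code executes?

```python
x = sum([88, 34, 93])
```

sum() of ints returns int

int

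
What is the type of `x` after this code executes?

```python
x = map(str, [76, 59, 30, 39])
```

map() returns a map object

map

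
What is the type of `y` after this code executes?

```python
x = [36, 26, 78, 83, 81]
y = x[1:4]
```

Slicing a list returns a list

list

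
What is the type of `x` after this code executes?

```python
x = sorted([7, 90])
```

sorted() always returns list

list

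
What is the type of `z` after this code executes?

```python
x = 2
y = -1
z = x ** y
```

int ** negative = float

float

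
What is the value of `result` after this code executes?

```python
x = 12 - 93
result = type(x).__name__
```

x is int; result = 'int'

'int'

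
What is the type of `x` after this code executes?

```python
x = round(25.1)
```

round() with no decimal places returns int

int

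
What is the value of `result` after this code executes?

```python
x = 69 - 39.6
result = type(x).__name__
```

x is float; result = 'float'

'float'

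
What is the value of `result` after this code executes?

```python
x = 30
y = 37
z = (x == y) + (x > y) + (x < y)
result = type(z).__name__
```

x is int; y is int; z is int; result = 'int'

'int'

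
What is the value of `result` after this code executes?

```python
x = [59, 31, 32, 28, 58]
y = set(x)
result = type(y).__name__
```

x is list; y is set; result = 'set'

'set'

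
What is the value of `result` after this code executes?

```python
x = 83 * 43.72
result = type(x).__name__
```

x is float; result = 'float'

'float'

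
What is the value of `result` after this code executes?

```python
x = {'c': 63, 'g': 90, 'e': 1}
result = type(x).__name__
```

x is dict; result = 'dict'

'dict'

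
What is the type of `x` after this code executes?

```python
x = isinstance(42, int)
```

isinstance() returns bool

bool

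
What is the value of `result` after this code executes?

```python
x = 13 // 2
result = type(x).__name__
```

x is int; result = 'int'

'int'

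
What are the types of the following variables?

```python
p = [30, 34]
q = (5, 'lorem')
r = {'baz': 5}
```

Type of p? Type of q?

p is assigned a list literal (square brackets); q is assigned a tuple (parenthesized, comma-separated values)

list, tuple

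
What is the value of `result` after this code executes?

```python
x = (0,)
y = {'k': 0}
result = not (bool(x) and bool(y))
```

x = (0,); y = {'k': 0}; result = False

False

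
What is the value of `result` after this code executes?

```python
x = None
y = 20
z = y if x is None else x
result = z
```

x = None; y = 20; z = 20; result = 20

20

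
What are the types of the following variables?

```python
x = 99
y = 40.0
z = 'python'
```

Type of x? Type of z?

x is assigned a bare integer (no decimal point), so it is an int; z is assigned a quoted string literal, so it is a str

int, str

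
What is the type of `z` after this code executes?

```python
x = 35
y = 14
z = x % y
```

int % int = int

int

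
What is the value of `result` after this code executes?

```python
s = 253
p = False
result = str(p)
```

s = 253; p = False; result = 'False'

'False'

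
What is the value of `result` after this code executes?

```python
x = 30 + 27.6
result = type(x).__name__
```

x is float; result = 'float'

'float'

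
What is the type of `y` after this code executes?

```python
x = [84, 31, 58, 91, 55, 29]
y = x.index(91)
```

list.index() returns int

int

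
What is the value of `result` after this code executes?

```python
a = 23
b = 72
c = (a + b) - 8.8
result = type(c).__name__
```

a is int; b is int; c is float; result = 'float'

'float'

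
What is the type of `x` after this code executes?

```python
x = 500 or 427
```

'or' returns first truthy value (int)

int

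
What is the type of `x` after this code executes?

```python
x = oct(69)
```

oct() returns str representation

str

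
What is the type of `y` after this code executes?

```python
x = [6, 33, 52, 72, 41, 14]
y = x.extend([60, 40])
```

list.extend() returns None

NoneType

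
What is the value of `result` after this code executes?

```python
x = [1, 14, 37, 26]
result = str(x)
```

x = [1, 14, 37, 26]; result = '[1, 14, 37, 26]'

'[1, 14, 37, 26]'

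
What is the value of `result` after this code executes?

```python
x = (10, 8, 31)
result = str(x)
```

x = (10, 8, 31); result = '(10, 8, 31)'

'(10, 8, 31)'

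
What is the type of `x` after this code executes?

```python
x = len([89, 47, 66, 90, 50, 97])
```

len() always returns int

int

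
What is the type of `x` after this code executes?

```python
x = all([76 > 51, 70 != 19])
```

all() returns bool

bool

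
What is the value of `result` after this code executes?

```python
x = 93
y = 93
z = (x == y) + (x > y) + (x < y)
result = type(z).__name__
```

x is int; y is int; z is int; result = 'int'

'int'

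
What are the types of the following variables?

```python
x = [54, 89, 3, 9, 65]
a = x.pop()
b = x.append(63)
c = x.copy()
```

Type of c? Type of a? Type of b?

copy() returns list; pop() returns element; append() returns None

list, int, NoneType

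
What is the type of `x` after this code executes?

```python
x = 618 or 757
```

'or' returns first truthy value (int)

int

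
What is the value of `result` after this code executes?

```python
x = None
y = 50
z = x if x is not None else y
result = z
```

x = None; y = 50; z = 50; result = 50

50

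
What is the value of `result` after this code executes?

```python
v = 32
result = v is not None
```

v = 32; result = True

True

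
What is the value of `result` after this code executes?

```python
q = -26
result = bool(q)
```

q = -26; result = True

True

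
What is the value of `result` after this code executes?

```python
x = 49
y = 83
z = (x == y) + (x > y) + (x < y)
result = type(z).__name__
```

x is int; y is int; z is int; result = 'int'

'int'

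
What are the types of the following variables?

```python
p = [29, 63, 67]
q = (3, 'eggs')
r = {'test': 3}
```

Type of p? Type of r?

p is assigned a list literal (square brackets); r is assigned a dict literal ({key: value})

list, dict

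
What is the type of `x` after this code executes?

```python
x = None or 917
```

'or' with None returns the other truthy value

int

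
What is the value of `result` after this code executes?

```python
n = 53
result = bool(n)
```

n = 53; result = True

True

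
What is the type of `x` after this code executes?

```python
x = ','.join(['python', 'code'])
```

str.join() returns str

str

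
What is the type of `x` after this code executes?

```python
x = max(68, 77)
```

max() of ints returns int

int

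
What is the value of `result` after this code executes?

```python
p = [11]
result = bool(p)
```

p = [11]; result = True

True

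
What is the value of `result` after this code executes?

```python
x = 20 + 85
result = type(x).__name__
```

x is int; result = 'int'

'int'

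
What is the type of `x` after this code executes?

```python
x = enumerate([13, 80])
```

enumerate() returns an enumerate object

enumerate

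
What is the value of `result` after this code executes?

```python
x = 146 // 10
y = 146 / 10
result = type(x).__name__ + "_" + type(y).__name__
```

x is int; y is float; result = 'int_float'

'int_float'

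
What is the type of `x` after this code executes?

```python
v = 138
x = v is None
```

'is' comparison returns bool

bool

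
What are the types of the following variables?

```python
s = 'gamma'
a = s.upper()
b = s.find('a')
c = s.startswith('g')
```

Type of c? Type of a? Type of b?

startswith() returns bool; upper() returns str; find() returns int

bool, str, int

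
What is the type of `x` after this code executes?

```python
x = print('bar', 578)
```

print() returns None

NoneType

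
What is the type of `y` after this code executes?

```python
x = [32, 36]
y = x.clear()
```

list.clear() returns None

NoneType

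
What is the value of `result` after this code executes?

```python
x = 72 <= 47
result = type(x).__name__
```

x is bool; result = 'bool'

'bool'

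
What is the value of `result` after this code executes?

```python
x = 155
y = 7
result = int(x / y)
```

x = 155; y = 7; result = 22

22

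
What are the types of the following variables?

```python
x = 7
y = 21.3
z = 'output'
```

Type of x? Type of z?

x is assigned a bare integer (no decimal point), so it is an int; z is assigned a quoted string literal, so it is a str

int, str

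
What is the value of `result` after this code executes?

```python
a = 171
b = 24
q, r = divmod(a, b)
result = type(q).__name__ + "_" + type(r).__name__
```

a is int; b is int; q is int; r is int; result = 'int_int'

'int_int'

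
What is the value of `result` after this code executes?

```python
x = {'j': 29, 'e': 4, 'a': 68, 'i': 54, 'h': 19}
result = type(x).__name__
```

x is dict; result = 'dict'

'dict'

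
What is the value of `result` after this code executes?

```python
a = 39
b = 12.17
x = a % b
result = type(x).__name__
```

a is int; b is float; x is float; result = 'float'

'float'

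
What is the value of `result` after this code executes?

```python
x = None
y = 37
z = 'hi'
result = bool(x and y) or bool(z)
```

x = None; y = 37; z = 'hi'; result = True

True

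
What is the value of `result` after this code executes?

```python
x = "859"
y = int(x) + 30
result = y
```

x = '859'; y = 889; result = 889

889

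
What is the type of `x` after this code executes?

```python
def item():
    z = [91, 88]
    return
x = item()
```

Bare return returns None

NoneType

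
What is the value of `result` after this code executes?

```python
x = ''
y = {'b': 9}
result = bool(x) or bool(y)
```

x = ''; y = {'b': 9}; result = True

True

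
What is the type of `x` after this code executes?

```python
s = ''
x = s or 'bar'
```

'or' returns first truthy value (str)

str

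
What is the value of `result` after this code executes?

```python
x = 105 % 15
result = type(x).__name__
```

x is int; result = 'int'

'int'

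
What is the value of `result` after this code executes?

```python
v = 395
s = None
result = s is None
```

v = 395; s = None; result = True

True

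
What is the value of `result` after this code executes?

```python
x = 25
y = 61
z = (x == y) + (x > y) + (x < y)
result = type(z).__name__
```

x is int; y is int; z is int; result = 'int'

'int'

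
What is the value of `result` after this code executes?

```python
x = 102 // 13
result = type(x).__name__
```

x is int; result = 'int'

'int'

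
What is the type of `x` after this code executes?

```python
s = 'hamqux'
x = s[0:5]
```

Slicing a str returns str

str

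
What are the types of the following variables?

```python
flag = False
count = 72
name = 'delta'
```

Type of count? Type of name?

count is assigned a bare integer (no decimal point), so it is an int; name is assigned a quoted string literal, so it is a str

int, str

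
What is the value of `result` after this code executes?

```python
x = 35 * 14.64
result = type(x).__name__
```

x is float; result = 'float'

'float'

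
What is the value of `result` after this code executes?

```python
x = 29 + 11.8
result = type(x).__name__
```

x is float; result = 'float'

'float'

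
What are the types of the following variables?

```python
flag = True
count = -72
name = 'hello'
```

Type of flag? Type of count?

flag is assigned the constant True, which has type bool; count is assigned a bare integer (no decimal point), so it is an int

bool, int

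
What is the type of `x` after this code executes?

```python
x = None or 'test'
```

'or' with None returns the other truthy value (str)

str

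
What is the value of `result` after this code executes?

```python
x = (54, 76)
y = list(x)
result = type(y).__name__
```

x is tuple; y is list; result = 'list'

'list'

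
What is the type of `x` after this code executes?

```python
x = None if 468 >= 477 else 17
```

468 >= 477 is False, so the else branch is taken

int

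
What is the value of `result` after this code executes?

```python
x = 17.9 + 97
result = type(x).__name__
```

x is float; result = 'float'

'float'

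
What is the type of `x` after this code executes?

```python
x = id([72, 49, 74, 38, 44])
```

id() returns int

int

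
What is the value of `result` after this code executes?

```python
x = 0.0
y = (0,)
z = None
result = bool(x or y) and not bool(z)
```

x = 0.0; y = (0,); z = None; result = True

True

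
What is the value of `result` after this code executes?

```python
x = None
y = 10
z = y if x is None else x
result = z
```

x = None; y = 10; z = 10; result = 10

10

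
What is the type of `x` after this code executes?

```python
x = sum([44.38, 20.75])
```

sum() of floats returns float

float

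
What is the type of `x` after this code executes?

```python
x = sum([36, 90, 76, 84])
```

sum() of ints returns int

int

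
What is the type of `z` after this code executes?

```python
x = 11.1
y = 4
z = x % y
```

float % int = float

float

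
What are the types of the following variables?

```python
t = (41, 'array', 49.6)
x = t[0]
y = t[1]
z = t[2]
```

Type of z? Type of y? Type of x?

tuple[2] is float; tuple[1] is str; tuple[0] is int

float, str, int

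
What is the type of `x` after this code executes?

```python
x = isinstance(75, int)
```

isinstance() returns bool

bool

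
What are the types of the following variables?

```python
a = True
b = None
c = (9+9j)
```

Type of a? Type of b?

a is assigned the constant True, which has type bool; b is assigned None, whose type is NoneType

bool, NoneType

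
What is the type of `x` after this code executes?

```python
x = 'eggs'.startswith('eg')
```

str.startswith() returns bool

bool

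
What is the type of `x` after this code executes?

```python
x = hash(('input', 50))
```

hash() returns int

int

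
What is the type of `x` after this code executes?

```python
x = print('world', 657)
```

print() returns None

NoneType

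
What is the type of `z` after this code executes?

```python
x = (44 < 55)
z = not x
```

'not' returns bool

bool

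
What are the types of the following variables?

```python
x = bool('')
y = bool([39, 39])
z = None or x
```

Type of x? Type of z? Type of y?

bool() returns bool; None or bool returns the bool; bool() returns bool

bool, bool, bool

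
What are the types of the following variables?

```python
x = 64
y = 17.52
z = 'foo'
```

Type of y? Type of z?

y is assigned a number with a decimal point, so it is a float; z is assigned a quoted string literal, so it is a str

float, str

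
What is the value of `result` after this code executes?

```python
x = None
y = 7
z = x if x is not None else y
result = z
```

x = None; y = 7; z = 7; result = 7

7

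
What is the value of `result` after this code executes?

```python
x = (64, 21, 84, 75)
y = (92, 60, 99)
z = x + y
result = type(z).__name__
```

x is tuple; y is tuple; z is tuple; result = 'tuple'

'tuple'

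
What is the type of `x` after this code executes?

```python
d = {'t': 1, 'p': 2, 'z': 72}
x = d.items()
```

dict.items() returns dict_items view

dict_items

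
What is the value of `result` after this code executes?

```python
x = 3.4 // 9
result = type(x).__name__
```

x is float; result = 'float'

'float'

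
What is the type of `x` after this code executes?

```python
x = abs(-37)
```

abs() of int returns int

int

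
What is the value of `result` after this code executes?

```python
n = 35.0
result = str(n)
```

n = 35.0; result = '35.0'

'35.0'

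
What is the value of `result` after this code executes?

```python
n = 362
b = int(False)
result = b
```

n = 362; b = 0; result = 0

0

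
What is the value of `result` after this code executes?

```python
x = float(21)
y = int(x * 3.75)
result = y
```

x = 21.0; y = 78; result = 78

78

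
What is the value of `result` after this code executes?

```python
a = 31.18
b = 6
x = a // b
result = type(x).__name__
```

a is float; b is int; x is float; result = 'float'

'float'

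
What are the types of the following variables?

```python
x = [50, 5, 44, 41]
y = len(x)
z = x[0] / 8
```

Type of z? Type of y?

int / int = float; len() returns int

float, int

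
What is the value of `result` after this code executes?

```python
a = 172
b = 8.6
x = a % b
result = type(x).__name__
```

a is int; b is float; x is float; result = 'float'

'float'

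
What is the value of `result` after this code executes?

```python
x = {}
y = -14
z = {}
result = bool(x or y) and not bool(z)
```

x = {}; y = -14; z = {}; result = True

True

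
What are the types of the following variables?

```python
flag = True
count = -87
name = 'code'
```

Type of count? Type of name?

count is assigned a bare integer (no decimal point), so it is an int; name is assigned a quoted string literal, so it is a str

int, str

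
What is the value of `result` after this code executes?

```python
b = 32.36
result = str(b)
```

b = 32.36; result = '32.36'

'32.36'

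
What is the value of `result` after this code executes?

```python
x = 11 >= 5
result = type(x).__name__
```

x is bool; result = 'bool'

'bool'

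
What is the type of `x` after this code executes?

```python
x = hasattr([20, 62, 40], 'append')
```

hasattr() returns bool

bool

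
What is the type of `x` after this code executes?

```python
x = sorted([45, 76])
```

sorted() always returns list

list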